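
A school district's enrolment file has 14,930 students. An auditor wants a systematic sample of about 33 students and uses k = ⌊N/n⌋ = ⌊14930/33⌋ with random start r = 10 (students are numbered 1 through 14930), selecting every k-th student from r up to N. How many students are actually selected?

k = ⌊14930/33⌋ = 452
Achieved size = ⌊(14930 − 10)/452⌋ + 1 = ⌊14920/452⌋ + 1 = 33 + 1 = 34
(last selection: 10 + 33×452 = 14926 ≤ 14930; next would be 15378 > 14930)

34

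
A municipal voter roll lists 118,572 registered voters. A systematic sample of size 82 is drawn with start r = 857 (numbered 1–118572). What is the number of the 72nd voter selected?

k = 118572/82 = 1446
72nd selection = r + (72−1)·k = 857 + 71×1446 = 857 + 102666 = 103523

103523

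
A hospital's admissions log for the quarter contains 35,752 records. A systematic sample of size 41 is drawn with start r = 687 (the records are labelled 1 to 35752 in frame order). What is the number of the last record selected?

35567

k = 35752/41 = 872
41st selection = r + (41−1)·k = 687 + 40×872 = 687 + 34880 = 35567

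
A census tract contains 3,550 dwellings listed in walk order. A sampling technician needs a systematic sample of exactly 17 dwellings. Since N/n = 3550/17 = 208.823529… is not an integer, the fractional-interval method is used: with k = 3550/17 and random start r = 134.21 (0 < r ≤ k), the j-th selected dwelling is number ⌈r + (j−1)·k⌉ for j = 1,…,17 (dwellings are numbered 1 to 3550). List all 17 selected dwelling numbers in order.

j=1: r + 0k = 134.21 → ⌈·⌉ = 135
j=2: r + 1k = 343.033529… → ⌈·⌉ = 344
j=3: r + 2k = 551.857058… → ⌈·⌉ = 552
j=4: r + 3k = 760.680588… → ⌈·⌉ = 761
j=5: r + 4k = 969.504117… → ⌈·⌉ = 970
j=6: r + 5k = 1178.327647… → ⌈·⌉ = 1179
j=7: r + 6k = 1387.151176… → ⌈·⌉ = 1388
j=8: r + 7k = 1595.974705… → ⌈·⌉ = 1596
j=9: r + 8k = 1804.798235… → ⌈·⌉ = 1805
j=10: r + 9k = 2013.621764… → ⌈·⌉ = 2014
j=11: r + 10k = 2222.445294… → ⌈·⌉ = 2223
j=12: r + 11k = 2431.268823… → ⌈·⌉ = 2432
j=13: r + 12k = 2640.092352… → ⌈·⌉ = 2641
j=14: r + 13k = 2848.915882… → ⌈·⌉ = 2849
j=15: r + 14k = 3057.739411… → ⌈·⌉ = 3058
j=16: r + 15k = 3266.562941… → ⌈·⌉ = 3267
j=17: r + 16k = 3475.386470… → ⌈·⌉ = 3476

135, 344, 552, 761, 970, 1179, 1388, 1596, 1805, 2014, 2223, 2432, 2641, 2849, 3058, 3267, 3476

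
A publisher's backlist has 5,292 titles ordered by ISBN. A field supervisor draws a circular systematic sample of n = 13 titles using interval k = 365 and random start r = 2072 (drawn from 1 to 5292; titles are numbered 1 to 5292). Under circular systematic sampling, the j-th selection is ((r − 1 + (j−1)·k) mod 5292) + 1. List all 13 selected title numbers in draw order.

Selection 1: 2072
Selection 2: 2072 + 365 = 2437
Selection 3: 2437 + 365 = 2802
Selection 4: 2802 + 365 = 3167
Selection 5: 3167 + 365 = 3532
Selection 6: 3532 + 365 = 3897
Selection 7: 3897 + 365 = 4262
Selection 8: 4262 + 365 = 4627
Selection 9: 4627 + 365 = 4992
Selection 10: 4992 + 365 = 5357 → 5357 − 5292 = 65
Selection 11: 65 + 365 = 430
Selection 12: 430 + 365 = 795
Selection 13: 795 + 365 = 1160

2072, 2437, 2802, 3167, 3532, 3897, 4262, 4627, 4992, 65, 430, 795, 1160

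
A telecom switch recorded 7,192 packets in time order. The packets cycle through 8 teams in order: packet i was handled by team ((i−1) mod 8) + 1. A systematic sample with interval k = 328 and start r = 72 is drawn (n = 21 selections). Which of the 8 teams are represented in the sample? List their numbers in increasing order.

Consecutive selections differ by k = 328, so their team numbers differ by 328 mod 8 = 0.
gcd(328, 8) = 8, so the sample visits 8/8 = 1 distinct residues mod 8.
Start 72 is team 8; the teams hit are 8.

8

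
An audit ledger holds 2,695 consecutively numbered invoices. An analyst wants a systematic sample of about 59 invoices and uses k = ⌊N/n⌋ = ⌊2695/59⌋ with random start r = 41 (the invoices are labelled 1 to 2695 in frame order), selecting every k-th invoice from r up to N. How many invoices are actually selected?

59

k = ⌊2695/59⌋ = 45
Achieved size = ⌊(2695 − 41)/45⌋ + 1 = ⌊2654/45⌋ + 1 = 58 + 1 = 59
(last selection: 41 + 58×45 = 2651 ≤ 2695; next would be 2696 > 2695)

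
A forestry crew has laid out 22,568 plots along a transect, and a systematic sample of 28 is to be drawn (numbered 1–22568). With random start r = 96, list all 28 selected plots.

k = N/n = 22568/28 = 806
plot 1: 96
plot 2: 96 + 806 = 902
plot 3: 902 + 806 = 1708
plot 4: 1708 + 806 = 2514
plot 5: 2514 + 806 = 3320
plot 6: 3320 + 806 = 4126
plot 7: 4126 + 806 = 4932
plot 8: 4932 + 806 = 5738
plot 9: 5738 + 806 = 6544
plot 10: 6544 + 806 = 7350
plot 11: 7350 + 806 = 8156
plot 12: 8156 + 806 = 8962
plot 13: 8962 + 806 = 9768
plot 14: 9768 + 806 = 10574
plot 15: 10574 + 806 = 11380
plot 16: 11380 + 806 = 12186
plot 17: 12186 + 806 = 12992
plot 18: 12992 + 806 = 13798
plot 19: 13798 + 806 = 14604
plot 20: 14604 + 806 = 15410
plot 21: 15410 + 806 = 16216
plot 22: 16216 + 806 = 17022
plot 23: 17022 + 806 = 17828
plot 24: 17828 + 806 = 18634
plot 25: 18634 + 806 = 19440
plot 26: 19440 + 806 = 20246
plot 27: 20246 + 806 = 21052
plot 28: 21052 + 806 = 21858

96, 902, 1708, 2514, 3320, 4126, 4932, 5738, 6544, 7350, 8156, 8962, 9768, 10574, 11380, 12186, 12992, 13798, 14604, 15410, 16216, 17022, 17828, 18634, 19440, 20246, 21052, 21858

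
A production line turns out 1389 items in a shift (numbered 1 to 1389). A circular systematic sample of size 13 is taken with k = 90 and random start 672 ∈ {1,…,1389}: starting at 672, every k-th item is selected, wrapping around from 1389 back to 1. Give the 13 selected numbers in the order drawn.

Selection 1: 672
Selection 2: 672 + 90 = 762
Selection 3: 762 + 90 = 852
Selection 4: 852 + 90 = 942
Selection 5: 942 + 90 = 1032
Selection 6: 1032 + 90 = 1122
Selection 7: 1122 + 90 = 1212
Selection 8: 1212 + 90 = 1302
Selection 9: 1302 + 90 = 1392 → 1392 − 1389 = 3
Selection 10: 3 + 90 = 93
Selection 11: 93 + 90 = 183
Selection 12: 183 + 90 = 273
Selection 13: 273 + 90 = 363

672, 762, 852, 942, 1032, 1122, 1212, 1302, 3, 93, 183, 273, 363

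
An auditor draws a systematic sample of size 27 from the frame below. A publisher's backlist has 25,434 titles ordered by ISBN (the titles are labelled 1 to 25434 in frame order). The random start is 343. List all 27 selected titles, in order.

343, 1285, 2227, 3169, 4111, 5053, 5995, 6937, 7879, 8821, 9763, 10705, 11647, 12589, 13531, 14473, 15415, 16357, 17299, 18241, 19183, 20125, 21067, 22009, 22951, 23893, 24835

k = N/n = 25434/27 = 942
title 1: 343
title 2: 343 + 942 = 1285
title 3: 1285 + 942 = 2227
title 4: 2227 + 942 = 3169
title 5: 3169 + 942 = 4111
title 6: 4111 + 942 = 5053
title 7: 5053 + 942 = 5995
title 8: 5995 + 942 = 6937
title 9: 6937 + 942 = 7879
title 10: 7879 + 942 = 8821
title 11: 8821 + 942 = 9763
title 12: 9763 + 942 = 10705
title 13: 10705 + 942 = 11647
title 14: 11647 + 942 = 12589
title 15: 12589 + 942 = 13531
title 16: 13531 + 942 = 14473
title 17: 14473 + 942 = 15415
title 18: 15415 + 942 = 16357
title 19: 16357 + 942 = 17299
title 20: 17299 + 942 = 18241
title 21: 18241 + 942 = 19183
title 22: 19183 + 942 = 20125
title 23: 20125 + 942 = 21067
title 24: 21067 + 942 = 22009
title 25: 22009 + 942 = 22951
title 26: 22951 + 942 = 23893
title 27: 23893 + 942 = 24835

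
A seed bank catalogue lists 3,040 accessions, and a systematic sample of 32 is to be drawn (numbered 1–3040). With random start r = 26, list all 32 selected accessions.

26, 121, 216, 311, 406, 501, 596, 691, 786, 881, 976, 1071, 1166, 1261, 1356, 1451, 1546, 1641, 1736, 1831, 1926, 2021, 2116, 2211, 2306, 2401, 2496, 2591, 2686, 2781, 2876, 2971

k = N/n = 3040/32 = 95
accession 1: 26
accession 2: 26 + 95 = 121
accession 3: 121 + 95 = 216
accession 4: 216 + 95 = 311
accession 5: 311 + 95 = 406
accession 6: 406 + 95 = 501
accession 7: 501 + 95 = 596
accession 8: 596 + 95 = 691
accession 9: 691 + 95 = 786
accession 10: 786 + 95 = 881
accession 11: 881 + 95 = 976
accession 12: 976 + 95 = 1071
accession 13: 1071 + 95 = 1166
accession 14: 1166 + 95 = 1261
accession 15: 1261 + 95 = 1356
accession 16: 1356 + 95 = 1451
accession 17: 1451 + 95 = 1546
accession 18: 1546 + 95 = 1641
accession 19: 1641 + 95 = 1736
accession 20: 1736 + 95 = 1831
accession 21: 1831 + 95 = 1926
accession 22: 1926 + 95 = 2021
accession 23: 2021 + 95 = 2116
accession 24: 2116 + 95 = 2211
accession 25: 2211 + 95 = 2306
accession 26: 2306 + 95 = 2401
accession 27: 2401 + 95 = 2496
accession 28: 2496 + 95 = 2591
accession 29: 2591 + 95 = 2686
accession 30: 2686 + 95 = 2781
accession 31: 2781 + 95 = 2876
accession 32: 2876 + 95 = 2971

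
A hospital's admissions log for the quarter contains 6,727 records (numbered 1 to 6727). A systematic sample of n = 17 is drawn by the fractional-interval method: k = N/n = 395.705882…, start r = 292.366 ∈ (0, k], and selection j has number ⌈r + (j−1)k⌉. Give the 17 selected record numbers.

j=1: r + 0k = 292.366 → ⌈·⌉ = 293
j=2: r + 1k = 688.071882… → ⌈·⌉ = 689
j=3: r + 2k = 1083.777764… → ⌈·⌉ = 1084
j=4: r + 3k = 1479.483647… → ⌈·⌉ = 1480
j=5: r + 4k = 1875.189529… → ⌈·⌉ = 1876
j=6: r + 5k = 2270.895411… → ⌈·⌉ = 2271
j=7: r + 6k = 2666.601294… → ⌈·⌉ = 2667
j=8: r + 7k = 3062.307176… → ⌈·⌉ = 3063
j=9: r + 8k = 3458.013058… → ⌈·⌉ = 3459
j=10: r + 9k = 3853.718941… → ⌈·⌉ = 3854
j=11: r + 10k = 4249.424823… → ⌈·⌉ = 4250
j=12: r + 11k = 4645.130705… → ⌈·⌉ = 4646
j=13: r + 12k = 5040.836588… → ⌈·⌉ = 5041
j=14: r + 13k = 5436.542470… → ⌈·⌉ = 5437
j=15: r + 14k = 5832.248352… → ⌈·⌉ = 5833
j=16: r + 15k = 6227.954235… → ⌈·⌉ = 6228
j=17: r + 16k = 6623.660117… → ⌈·⌉ = 6624

293, 689, 1084, 1480, 1876, 2271, 2667, 3063, 3459, 3854, 4250, 4646, 5041, 5437, 5833, 6228, 6624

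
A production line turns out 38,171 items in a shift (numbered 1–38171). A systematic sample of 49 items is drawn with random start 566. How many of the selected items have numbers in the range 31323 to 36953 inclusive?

k = 38171/49 = 779
First selection ≥ 31323: 566 + ⌈(31323−566)/779⌉·779 = 566 + 40×779 = 31726
Last selection ≤ 36953: 566 + ⌊(36953−566)/779⌋·779 = 566 + 46×779 = 36400
Count = 46 − 40 + 1 = 7

7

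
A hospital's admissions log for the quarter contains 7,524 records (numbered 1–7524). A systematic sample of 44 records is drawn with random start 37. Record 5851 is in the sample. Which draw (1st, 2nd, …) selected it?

k = 7524/44 = 171
position = (5851 − 37)/171 + 1 = 5814/171 + 1 = 34 + 1 = 35

35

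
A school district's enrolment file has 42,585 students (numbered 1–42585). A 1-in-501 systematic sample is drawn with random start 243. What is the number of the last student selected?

42327

k = 501
85th selection = r + (85−1)·k = 243 + 84×501 = 243 + 42084 = 42327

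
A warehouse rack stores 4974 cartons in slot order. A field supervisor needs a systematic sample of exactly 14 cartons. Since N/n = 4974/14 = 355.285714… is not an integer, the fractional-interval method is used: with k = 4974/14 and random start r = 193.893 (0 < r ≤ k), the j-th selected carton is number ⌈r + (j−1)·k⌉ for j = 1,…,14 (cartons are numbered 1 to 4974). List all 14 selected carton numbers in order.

194, 550, 905, 1260, 1616, 1971, 2326, 2681, 3037, 3392, 3747, 4103, 4458, 4813

j=1: r + 0k = 193.893 → ⌈·⌉ = 194
j=2: r + 1k = 549.178714… → ⌈·⌉ = 550
j=3: r + 2k = 904.464428… → ⌈·⌉ = 905
j=4: r + 3k = 1259.750142… → ⌈·⌉ = 1260
j=5: r + 4k = 1615.035857… → ⌈·⌉ = 1616
j=6: r + 5k = 1970.321571… → ⌈·⌉ = 1971
j=7: r + 6k = 2325.607285… → ⌈·⌉ = 2326
j=8: r + 7k = 2680.893 → ⌈·⌉ = 2681
j=9: r + 8k = 3036.178714… → ⌈·⌉ = 3037
j=10: r + 9k = 3391.464428… → ⌈·⌉ = 3392
j=11: r + 10k = 3746.750142… → ⌈·⌉ = 3747
j=12: r + 11k = 4102.035857… → ⌈·⌉ = 4103
j=13: r + 12k = 4457.321571… → ⌈·⌉ = 4458
j=14: r + 13k = 4812.607285… → ⌈·⌉ = 4813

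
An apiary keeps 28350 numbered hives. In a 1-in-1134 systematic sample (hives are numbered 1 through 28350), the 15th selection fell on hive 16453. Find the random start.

577

k = 1134
r = 16453 − (15−1)×1134 = 16453 − 15876 = 577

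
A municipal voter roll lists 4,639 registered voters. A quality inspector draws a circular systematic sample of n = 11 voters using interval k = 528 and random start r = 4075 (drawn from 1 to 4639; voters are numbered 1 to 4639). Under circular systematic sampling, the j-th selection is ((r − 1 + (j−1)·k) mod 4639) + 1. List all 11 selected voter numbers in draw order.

Selection 1: 4075
Selection 2: 4075 + 528 = 4603
Selection 3: 4603 + 528 = 5131 → 5131 − 4639 = 492
Selection 4: 492 + 528 = 1020
Selection 5: 1020 + 528 = 1548
Selection 6: 1548 + 528 = 2076
Selection 7: 2076 + 528 = 2604
Selection 8: 2604 + 528 = 3132
Selection 9: 3132 + 528 = 3660
Selection 10: 3660 + 528 = 4188
Selection 11: 4188 + 528 = 4716 → 4716 − 4639 = 77

4075, 4603, 492, 1020, 1548, 2076, 2604, 3132, 3660, 4188, 77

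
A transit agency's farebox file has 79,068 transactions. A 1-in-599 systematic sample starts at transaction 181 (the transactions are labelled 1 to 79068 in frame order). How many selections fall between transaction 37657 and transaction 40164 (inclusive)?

4

k = 599
First selection ≥ 37657: 181 + ⌈(37657−181)/599⌉·599 = 181 + 63×599 = 37918
Last selection ≤ 40164: 181 + ⌊(40164−181)/599⌋·599 = 181 + 66×599 = 39715
Count = 66 − 63 + 1 = 4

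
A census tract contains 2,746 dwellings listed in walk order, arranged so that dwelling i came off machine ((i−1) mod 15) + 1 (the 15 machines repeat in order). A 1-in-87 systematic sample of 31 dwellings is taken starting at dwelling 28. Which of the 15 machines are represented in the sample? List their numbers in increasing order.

Consecutive selections differ by k = 87, so their machine numbers differ by 87 mod 15 = 12.
gcd(87, 15) = 3, so the sample visits 15/3 = 5 distinct residues mod 15.
Start 28 is machine 13; the machines hit are 1, 4, 7, 10, 13.

1, 4, 7, 10, 13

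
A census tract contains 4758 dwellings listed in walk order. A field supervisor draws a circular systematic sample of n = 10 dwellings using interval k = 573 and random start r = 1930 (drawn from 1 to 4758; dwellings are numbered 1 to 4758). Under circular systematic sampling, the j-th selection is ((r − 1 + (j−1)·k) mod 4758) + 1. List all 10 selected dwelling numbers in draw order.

1930, 2503, 3076, 3649, 4222, 37, 610, 1183, 1756, 2329

Selection 1: 1930
Selection 2: 1930 + 573 = 2503
Selection 3: 2503 + 573 = 3076
Selection 4: 3076 + 573 = 3649
Selection 5: 3649 + 573 = 4222
Selection 6: 4222 + 573 = 4795 → 4795 − 4758 = 37
Selection 7: 37 + 573 = 610
Selection 8: 610 + 573 = 1183
Selection 9: 1183 + 573 = 1756
Selection 10: 1756 + 573 = 2329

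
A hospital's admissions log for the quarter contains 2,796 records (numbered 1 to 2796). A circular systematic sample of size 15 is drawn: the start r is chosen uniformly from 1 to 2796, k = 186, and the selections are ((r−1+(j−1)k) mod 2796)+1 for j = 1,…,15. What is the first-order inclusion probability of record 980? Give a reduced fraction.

5/932

For each position j, as r ranges over 1…2796 the j-th selection hits every record exactly once, so record 980 is selected for exactly 15 of the 2796 starts.
Inclusion probability = 15/2796 = 5/932.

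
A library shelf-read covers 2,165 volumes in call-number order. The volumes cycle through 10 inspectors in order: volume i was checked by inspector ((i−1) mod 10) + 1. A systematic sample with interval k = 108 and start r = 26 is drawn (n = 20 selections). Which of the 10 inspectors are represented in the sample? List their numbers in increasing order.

2, 4, 6, 8, 10

Consecutive selections differ by k = 108, so their inspector numbers differ by 108 mod 10 = 8.
gcd(108, 10) = 2, so the sample visits 10/2 = 5 distinct residues mod 10.
Start 26 is inspector 6; the inspectors hit are 2, 4, 6, 8, 10.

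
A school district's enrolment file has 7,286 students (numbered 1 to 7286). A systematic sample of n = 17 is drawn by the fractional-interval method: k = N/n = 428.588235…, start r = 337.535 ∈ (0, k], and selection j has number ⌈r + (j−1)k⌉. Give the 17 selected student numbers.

j=1: r + 0k = 337.535 → ⌈·⌉ = 338
j=2: r + 1k = 766.123235… → ⌈·⌉ = 767
j=3: r + 2k = 1194.711470… → ⌈·⌉ = 1195
j=4: r + 3k = 1623.299705… → ⌈·⌉ = 1624
j=5: r + 4k = 2051.887941… → ⌈·⌉ = 2052
j=6: r + 5k = 2480.476176… → ⌈·⌉ = 2481
j=7: r + 6k = 2909.064411… → ⌈·⌉ = 2910
j=8: r + 7k = 3337.652647… → ⌈·⌉ = 3338
j=9: r + 8k = 3766.240882… → ⌈·⌉ = 3767
j=10: r + 9k = 4194.829117… → ⌈·⌉ = 4195
j=11: r + 10k = 4623.417352… → ⌈·⌉ = 4624
j=12: r + 11k = 5052.005588… → ⌈·⌉ = 5053
j=13: r + 12k = 5480.593823… → ⌈·⌉ = 5481
j=14: r + 13k = 5909.182058… → ⌈·⌉ = 5910
j=15: r + 14k = 6337.770294… → ⌈·⌉ = 6338
j=16: r + 15k = 6766.358529… → ⌈·⌉ = 6767
j=17: r + 16k = 7194.946764… → ⌈·⌉ = 7195

338, 767, 1195, 1624, 2052, 2481, 2910, 3338, 3767, 4195, 4624, 5053, 5481, 5910, 6338, 6767, 7195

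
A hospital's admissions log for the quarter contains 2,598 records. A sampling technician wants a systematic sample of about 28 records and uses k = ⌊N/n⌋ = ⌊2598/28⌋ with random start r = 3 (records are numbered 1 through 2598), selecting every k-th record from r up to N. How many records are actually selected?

29

k = ⌊2598/28⌋ = 92
Achieved size = ⌊(2598 − 3)/92⌋ + 1 = ⌊2595/92⌋ + 1 = 28 + 1 = 29
(last selection: 3 + 28×92 = 2579 ≤ 2598; next would be 2671 > 2598)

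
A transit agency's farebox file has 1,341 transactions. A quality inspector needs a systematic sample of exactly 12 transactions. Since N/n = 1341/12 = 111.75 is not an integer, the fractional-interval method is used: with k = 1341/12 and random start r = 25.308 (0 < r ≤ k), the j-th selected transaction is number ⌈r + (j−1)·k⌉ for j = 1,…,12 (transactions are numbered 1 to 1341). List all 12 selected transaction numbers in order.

26, 138, 249, 361, 473, 585, 696, 808, 920, 1032, 1143, 1255

j=1: r + 0k = 25.308 → ⌈·⌉ = 26
j=2: r + 1k = 137.058 → ⌈·⌉ = 138
j=3: r + 2k = 248.808 → ⌈·⌉ = 249
j=4: r + 3k = 360.558 → ⌈·⌉ = 361
j=5: r + 4k = 472.308 → ⌈·⌉ = 473
j=6: r + 5k = 584.058 → ⌈·⌉ = 585
j=7: r + 6k = 695.808 → ⌈·⌉ = 696
j=8: r + 7k = 807.558 → ⌈·⌉ = 808
j=9: r + 8k = 919.308 → ⌈·⌉ = 920
j=10: r + 9k = 1031.058 → ⌈·⌉ = 1032
j=11: r + 10k = 1142.808 → ⌈·⌉ = 1143
j=12: r + 11k = 1254.558 → ⌈·⌉ = 1255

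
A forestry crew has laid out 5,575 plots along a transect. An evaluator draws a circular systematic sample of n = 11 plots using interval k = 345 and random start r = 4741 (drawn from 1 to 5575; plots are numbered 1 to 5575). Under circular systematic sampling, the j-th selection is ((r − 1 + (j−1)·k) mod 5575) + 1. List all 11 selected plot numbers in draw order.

Selection 1: 4741
Selection 2: 4741 + 345 = 5086
Selection 3: 5086 + 345 = 5431
Selection 4: 5431 + 345 = 5776 → 5776 − 5575 = 201
Selection 5: 201 + 345 = 546
Selection 6: 546 + 345 = 891
Selection 7: 891 + 345 = 1236
Selection 8: 1236 + 345 = 1581
Selection 9: 1581 + 345 = 1926
Selection 10: 1926 + 345 = 2271
Selection 11: 2271 + 345 = 2616

4741, 5086, 5431, 201, 546, 891, 1236, 1581, 1926, 2271, 2616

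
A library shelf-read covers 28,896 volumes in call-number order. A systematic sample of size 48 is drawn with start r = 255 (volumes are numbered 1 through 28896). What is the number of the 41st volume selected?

k = 28896/48 = 602
41st selection = r + (41−1)·k = 255 + 40×602 = 255 + 24080 = 24335

24335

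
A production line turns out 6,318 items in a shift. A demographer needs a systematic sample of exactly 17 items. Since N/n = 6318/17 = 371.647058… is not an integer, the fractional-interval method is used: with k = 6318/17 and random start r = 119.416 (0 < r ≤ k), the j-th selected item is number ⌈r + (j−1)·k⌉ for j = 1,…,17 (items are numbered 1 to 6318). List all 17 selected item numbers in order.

j=1: r + 0k = 119.416 → ⌈·⌉ = 120
j=2: r + 1k = 491.063058… → ⌈·⌉ = 492
j=3: r + 2k = 862.710117… → ⌈·⌉ = 863
j=4: r + 3k = 1234.357176… → ⌈·⌉ = 1235
j=5: r + 4k = 1606.004235… → ⌈·⌉ = 1607
j=6: r + 5k = 1977.651294… → ⌈·⌉ = 1978
j=7: r + 6k = 2349.298352… → ⌈·⌉ = 2350
j=8: r + 7k = 2720.945411… → ⌈·⌉ = 2721
j=9: r + 8k = 3092.592470… → ⌈·⌉ = 3093
j=10: r + 9k = 3464.239529… → ⌈·⌉ = 3465
j=11: r + 10k = 3835.886588… → ⌈·⌉ = 3836
j=12: r + 11k = 4207.533647… → ⌈·⌉ = 4208
j=13: r + 12k = 4579.180705… → ⌈·⌉ = 4580
j=14: r + 13k = 4950.827764… → ⌈·⌉ = 4951
j=15: r + 14k = 5322.474823… → ⌈·⌉ = 5323
j=16: r + 15k = 5694.121882… → ⌈·⌉ = 5695
j=17: r + 16k = 6065.768941… → ⌈·⌉ = 6066

120, 492, 863, 1235, 1607, 1978, 2350, 2721, 3093, 3465, 3836, 4208, 4580, 4951, 5323, 5695, 6066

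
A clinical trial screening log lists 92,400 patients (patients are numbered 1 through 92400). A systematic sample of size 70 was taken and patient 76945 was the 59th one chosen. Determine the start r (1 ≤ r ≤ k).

385

k = 92400/70 = 1320
r = 76945 − (59−1)×1320 = 76945 − 76560 = 385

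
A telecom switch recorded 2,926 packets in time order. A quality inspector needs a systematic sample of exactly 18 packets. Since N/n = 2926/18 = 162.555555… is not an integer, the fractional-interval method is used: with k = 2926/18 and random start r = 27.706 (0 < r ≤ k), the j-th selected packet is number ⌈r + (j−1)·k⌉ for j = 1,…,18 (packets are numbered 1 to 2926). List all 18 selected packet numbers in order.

28, 191, 353, 516, 678, 841, 1004, 1166, 1329, 1491, 1654, 1816, 1979, 2141, 2304, 2467, 2629, 2792

j=1: r + 0k = 27.706 → ⌈·⌉ = 28
j=2: r + 1k = 190.261555… → ⌈·⌉ = 191
j=3: r + 2k = 352.817111… → ⌈·⌉ = 353
j=4: r + 3k = 515.372666… → ⌈·⌉ = 516
j=5: r + 4k = 677.928222… → ⌈·⌉ = 678
j=6: r + 5k = 840.483777… → ⌈·⌉ = 841
j=7: r + 6k = 1003.039333… → ⌈·⌉ = 1004
j=8: r + 7k = 1165.594888… → ⌈·⌉ = 1166
j=9: r + 8k = 1328.150444… → ⌈·⌉ = 1329
j=10: r + 9k = 1490.706 → ⌈·⌉ = 1491
j=11: r + 10k = 1653.261555… → ⌈·⌉ = 1654
j=12: r + 11k = 1815.817111… → ⌈·⌉ = 1816
j=13: r + 12k = 1978.372666… → ⌈·⌉ = 1979
j=14: r + 13k = 2140.928222… → ⌈·⌉ = 2141
j=15: r + 14k = 2303.483777… → ⌈·⌉ = 2304
j=16: r + 15k = 2466.039333… → ⌈·⌉ = 2467
j=17: r + 16k = 2628.594888… → ⌈·⌉ = 2629
j=18: r + 17k = 2791.150444… → ⌈·⌉ = 2792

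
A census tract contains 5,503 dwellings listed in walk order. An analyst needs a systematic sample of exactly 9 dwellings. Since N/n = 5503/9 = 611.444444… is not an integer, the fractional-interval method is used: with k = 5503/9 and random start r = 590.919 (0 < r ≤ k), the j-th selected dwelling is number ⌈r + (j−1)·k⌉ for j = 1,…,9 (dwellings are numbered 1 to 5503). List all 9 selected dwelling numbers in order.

591, 1203, 1814, 2426, 3037, 3649, 4260, 4872, 5483

j=1: r + 0k = 590.919 → ⌈·⌉ = 591
j=2: r + 1k = 1202.363444… → ⌈·⌉ = 1203
j=3: r + 2k = 1813.807888… → ⌈·⌉ = 1814
j=4: r + 3k = 2425.252333… → ⌈·⌉ = 2426
j=5: r + 4k = 3036.696777… → ⌈·⌉ = 3037
j=6: r + 5k = 3648.141222… → ⌈·⌉ = 3649
j=7: r + 6k = 4259.585666… → ⌈·⌉ = 4260
j=8: r + 7k = 4871.030111… → ⌈·⌉ = 4872
j=9: r + 8k = 5482.474555… → ⌈·⌉ = 5483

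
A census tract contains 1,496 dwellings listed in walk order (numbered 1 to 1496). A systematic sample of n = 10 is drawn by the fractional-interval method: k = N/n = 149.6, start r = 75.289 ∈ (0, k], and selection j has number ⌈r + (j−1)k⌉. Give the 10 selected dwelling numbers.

j=1: r + 0k = 75.289 → ⌈·⌉ = 76
j=2: r + 1k = 224.889 → ⌈·⌉ = 225
j=3: r + 2k = 374.489 → ⌈·⌉ = 375
j=4: r + 3k = 524.089 → ⌈·⌉ = 525
j=5: r + 4k = 673.689 → ⌈·⌉ = 674
j=6: r + 5k = 823.289 → ⌈·⌉ = 824
j=7: r + 6k = 972.889 → ⌈·⌉ = 973
j=8: r + 7k = 1122.489 → ⌈·⌉ = 1123
j=9: r + 8k = 1272.089 → ⌈·⌉ = 1273
j=10: r + 9k = 1421.689 → ⌈·⌉ = 1422

76, 225, 375, 525, 674, 824, 973, 1123, 1273, 1422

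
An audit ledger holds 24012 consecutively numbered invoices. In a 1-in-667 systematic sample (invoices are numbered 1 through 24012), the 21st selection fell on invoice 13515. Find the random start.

175

k = 667
r = 13515 − (21−1)×667 = 13515 − 13340 = 175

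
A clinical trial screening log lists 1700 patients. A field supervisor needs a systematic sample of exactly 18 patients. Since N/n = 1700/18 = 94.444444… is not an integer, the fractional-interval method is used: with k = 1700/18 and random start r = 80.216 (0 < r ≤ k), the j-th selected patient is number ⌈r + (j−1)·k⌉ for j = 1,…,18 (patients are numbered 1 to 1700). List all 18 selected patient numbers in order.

81, 175, 270, 364, 458, 553, 647, 742, 836, 931, 1025, 1120, 1214, 1308, 1403, 1497, 1592, 1686

j=1: r + 0k = 80.216 → ⌈·⌉ = 81
j=2: r + 1k = 174.660444… → ⌈·⌉ = 175
j=3: r + 2k = 269.104888… → ⌈·⌉ = 270
j=4: r + 3k = 363.549333… → ⌈·⌉ = 364
j=5: r + 4k = 457.993777… → ⌈·⌉ = 458
j=6: r + 5k = 552.438222… → ⌈·⌉ = 553
j=7: r + 6k = 646.882666… → ⌈·⌉ = 647
j=8: r + 7k = 741.327111… → ⌈·⌉ = 742
j=9: r + 8k = 835.771555… → ⌈·⌉ = 836
j=10: r + 9k = 930.216 → ⌈·⌉ = 931
j=11: r + 10k = 1024.660444… → ⌈·⌉ = 1025
j=12: r + 11k = 1119.104888… → ⌈·⌉ = 1120
j=13: r + 12k = 1213.549333… → ⌈·⌉ = 1214
j=14: r + 13k = 1307.993777… → ⌈·⌉ = 1308
j=15: r + 14k = 1402.438222… → ⌈·⌉ = 1403
j=16: r + 15k = 1496.882666… → ⌈·⌉ = 1497
j=17: r + 16k = 1591.327111… → ⌈·⌉ = 1592
j=18: r + 17k = 1685.771555… → ⌈·⌉ = 1686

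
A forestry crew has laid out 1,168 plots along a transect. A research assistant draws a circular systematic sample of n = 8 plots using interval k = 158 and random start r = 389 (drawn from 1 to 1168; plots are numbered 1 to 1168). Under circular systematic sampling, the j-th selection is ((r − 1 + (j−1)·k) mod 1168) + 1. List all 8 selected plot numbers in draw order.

Selection 1: 389
Selection 2: 389 + 158 = 547
Selection 3: 547 + 158 = 705
Selection 4: 705 + 158 = 863
Selection 5: 863 + 158 = 1021
Selection 6: 1021 + 158 = 1179 → 1179 − 1168 = 11
Selection 7: 11 + 158 = 169
Selection 8: 169 + 158 = 327

389, 547, 705, 863, 1021, 11, 169, 327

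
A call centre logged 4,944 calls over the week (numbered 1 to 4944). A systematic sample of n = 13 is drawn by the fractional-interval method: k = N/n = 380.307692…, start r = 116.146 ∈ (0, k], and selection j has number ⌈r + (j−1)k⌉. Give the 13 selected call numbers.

117, 497, 877, 1258, 1638, 2018, 2398, 2779, 3159, 3539, 3920, 4300, 4680

j=1: r + 0k = 116.146 → ⌈·⌉ = 117
j=2: r + 1k = 496.453692… → ⌈·⌉ = 497
j=3: r + 2k = 876.761384… → ⌈·⌉ = 877
j=4: r + 3k = 1257.069076… → ⌈·⌉ = 1258
j=5: r + 4k = 1637.376769… → ⌈·⌉ = 1638
j=6: r + 5k = 2017.684461… → ⌈·⌉ = 2018
j=7: r + 6k = 2397.992153… → ⌈·⌉ = 2398
j=8: r + 7k = 2778.299846… → ⌈·⌉ = 2779
j=9: r + 8k = 3158.607538… → ⌈·⌉ = 3159
j=10: r + 9k = 3538.915230… → ⌈·⌉ = 3539
j=11: r + 10k = 3919.222923… → ⌈·⌉ = 3920
j=12: r + 11k = 4299.530615… → ⌈·⌉ = 4300
j=13: r + 12k = 4679.838307… → ⌈·⌉ = 4680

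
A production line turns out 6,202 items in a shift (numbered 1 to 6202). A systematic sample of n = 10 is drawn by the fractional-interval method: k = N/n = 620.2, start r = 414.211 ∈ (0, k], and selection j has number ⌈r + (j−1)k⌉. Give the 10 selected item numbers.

j=1: r + 0k = 414.211 → ⌈·⌉ = 415
j=2: r + 1k = 1034.411 → ⌈·⌉ = 1035
j=3: r + 2k = 1654.611 → ⌈·⌉ = 1655
j=4: r + 3k = 2274.811 → ⌈·⌉ = 2275
j=5: r + 4k = 2895.011 → ⌈·⌉ = 2896
j=6: r + 5k = 3515.211 → ⌈·⌉ = 3516
j=7: r + 6k = 4135.411 → ⌈·⌉ = 4136
j=8: r + 7k = 4755.611 → ⌈·⌉ = 4756
j=9: r + 8k = 5375.811 → ⌈·⌉ = 5376
j=10: r + 9k = 5996.011 → ⌈·⌉ = 5997

415, 1035, 1655, 2275, 2896, 3516, 4136, 4756, 5376, 5997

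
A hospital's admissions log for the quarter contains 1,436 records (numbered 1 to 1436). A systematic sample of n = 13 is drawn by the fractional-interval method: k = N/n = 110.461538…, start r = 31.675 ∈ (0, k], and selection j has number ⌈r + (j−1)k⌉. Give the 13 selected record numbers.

32, 143, 253, 364, 474, 584, 695, 805, 916, 1026, 1137, 1247, 1358

j=1: r + 0k = 31.675 → ⌈·⌉ = 32
j=2: r + 1k = 142.136538… → ⌈·⌉ = 143
j=3: r + 2k = 252.598076… → ⌈·⌉ = 253
j=4: r + 3k = 363.059615… → ⌈·⌉ = 364
j=5: r + 4k = 473.521153… → ⌈·⌉ = 474
j=6: r + 5k = 583.982692… → ⌈·⌉ = 584
j=7: r + 6k = 694.444230… → ⌈·⌉ = 695
j=8: r + 7k = 804.905769… → ⌈·⌉ = 805
j=9: r + 8k = 915.367307… → ⌈·⌉ = 916
j=10: r + 9k = 1025.828846… → ⌈·⌉ = 1026
j=11: r + 10k = 1136.290384… → ⌈·⌉ = 1137
j=12: r + 11k = 1246.751923… → ⌈·⌉ = 1247
j=13: r + 12k = 1357.213461… → ⌈·⌉ = 1358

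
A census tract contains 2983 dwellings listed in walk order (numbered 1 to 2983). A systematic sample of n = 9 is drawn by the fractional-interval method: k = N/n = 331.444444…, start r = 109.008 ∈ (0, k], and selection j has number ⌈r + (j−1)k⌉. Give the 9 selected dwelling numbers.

j=1: r + 0k = 109.008 → ⌈·⌉ = 110
j=2: r + 1k = 440.452444… → ⌈·⌉ = 441
j=3: r + 2k = 771.896888… → ⌈·⌉ = 772
j=4: r + 3k = 1103.341333… → ⌈·⌉ = 1104
j=5: r + 4k = 1434.785777… → ⌈·⌉ = 1435
j=6: r + 5k = 1766.230222… → ⌈·⌉ = 1767
j=7: r + 6k = 2097.674666… → ⌈·⌉ = 2098
j=8: r + 7k = 2429.119111… → ⌈·⌉ = 2430
j=9: r + 8k = 2760.563555… → ⌈·⌉ = 2761

110, 441, 772, 1104, 1435, 1767, 2098, 2430, 2761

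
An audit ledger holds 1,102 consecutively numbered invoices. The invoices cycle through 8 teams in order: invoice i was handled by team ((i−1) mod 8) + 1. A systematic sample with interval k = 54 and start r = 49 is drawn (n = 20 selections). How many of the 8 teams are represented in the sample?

4

Consecutive selections differ by k = 54, so their team numbers differ by 54 mod 8 = 6.
gcd(54, 8) = 2, so the sample visits 8/2 = 4 distinct residues mod 8.
Start 49 is team 1; the teams hit are 1, 3, 5, 7.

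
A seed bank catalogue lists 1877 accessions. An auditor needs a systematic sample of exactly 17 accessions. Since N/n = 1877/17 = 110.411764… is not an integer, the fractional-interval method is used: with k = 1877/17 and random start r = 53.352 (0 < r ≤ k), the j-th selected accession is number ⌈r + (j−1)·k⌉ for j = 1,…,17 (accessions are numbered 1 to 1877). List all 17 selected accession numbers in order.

j=1: r + 0k = 53.352 → ⌈·⌉ = 54
j=2: r + 1k = 163.763764… → ⌈·⌉ = 164
j=3: r + 2k = 274.175529… → ⌈·⌉ = 275
j=4: r + 3k = 384.587294… → ⌈·⌉ = 385
j=5: r + 4k = 494.999058… → ⌈·⌉ = 495
j=6: r + 5k = 605.410823… → ⌈·⌉ = 606
j=7: r + 6k = 715.822588… → ⌈·⌉ = 716
j=8: r + 7k = 826.234352… → ⌈·⌉ = 827
j=9: r + 8k = 936.646117… → ⌈·⌉ = 937
j=10: r + 9k = 1047.057882… → ⌈·⌉ = 1048
j=11: r + 10k = 1157.469647… → ⌈·⌉ = 1158
j=12: r + 11k = 1267.881411… → ⌈·⌉ = 1268
j=13: r + 12k = 1378.293176… → ⌈·⌉ = 1379
j=14: r + 13k = 1488.704941… → ⌈·⌉ = 1489
j=15: r + 14k = 1599.116705… → ⌈·⌉ = 1600
j=16: r + 15k = 1709.528470… → ⌈·⌉ = 1710
j=17: r + 16k = 1819.940235… → ⌈·⌉ = 1820

54, 164, 275, 385, 495, 606, 716, 827, 937, 1048, 1158, 1268, 1379, 1489, 1600, 1710, 1820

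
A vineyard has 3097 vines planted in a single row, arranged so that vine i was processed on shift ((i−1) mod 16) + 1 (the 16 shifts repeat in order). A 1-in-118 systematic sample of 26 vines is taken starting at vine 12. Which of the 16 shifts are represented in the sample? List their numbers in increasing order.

Consecutive selections differ by k = 118, so their shift numbers differ by 118 mod 16 = 6.
gcd(118, 16) = 2, so the sample visits 16/2 = 8 distinct residues mod 16.
Start 12 is shift 12; the shifts hit are 2, 4, 6, 8, 10, 12, 14, 16.

2, 4, 6, 8, 10, 12, 14, 16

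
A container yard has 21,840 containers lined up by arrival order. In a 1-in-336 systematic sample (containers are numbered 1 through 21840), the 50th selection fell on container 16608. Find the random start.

k = 336
r = 16608 − (50−1)×336 = 16608 − 16464 = 144

144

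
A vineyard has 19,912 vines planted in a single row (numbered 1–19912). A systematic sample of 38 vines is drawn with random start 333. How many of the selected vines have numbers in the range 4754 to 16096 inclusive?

22

k = 19912/38 = 524
First selection ≥ 4754: 333 + ⌈(4754−333)/524⌉·524 = 333 + 9×524 = 5049
Last selection ≤ 16096: 333 + ⌊(16096−333)/524⌋·524 = 333 + 30×524 = 16053
Count = 30 − 9 + 1 = 22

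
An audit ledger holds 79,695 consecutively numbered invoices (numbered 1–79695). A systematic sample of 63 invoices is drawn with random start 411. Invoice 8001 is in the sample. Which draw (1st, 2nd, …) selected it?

k = 79695/63 = 1265
position = (8001 − 411)/1265 + 1 = 7590/1265 + 1 = 6 + 1 = 7

7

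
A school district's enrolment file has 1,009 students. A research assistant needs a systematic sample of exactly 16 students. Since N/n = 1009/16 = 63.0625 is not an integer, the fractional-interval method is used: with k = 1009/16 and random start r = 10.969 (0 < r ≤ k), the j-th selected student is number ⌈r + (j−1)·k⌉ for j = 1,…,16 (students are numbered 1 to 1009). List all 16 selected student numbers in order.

j=1: r + 0k = 10.969 → ⌈·⌉ = 11
j=2: r + 1k = 74.0315 → ⌈·⌉ = 75
j=3: r + 2k = 137.094 → ⌈·⌉ = 138
j=4: r + 3k = 200.1565 → ⌈·⌉ = 201
j=5: r + 4k = 263.219 → ⌈·⌉ = 264
j=6: r + 5k = 326.2815 → ⌈·⌉ = 327
j=7: r + 6k = 389.344 → ⌈·⌉ = 390
j=8: r + 7k = 452.4065 → ⌈·⌉ = 453
j=9: r + 8k = 515.469 → ⌈·⌉ = 516
j=10: r + 9k = 578.5315 → ⌈·⌉ = 579
j=11: r + 10k = 641.594 → ⌈·⌉ = 642
j=12: r + 11k = 704.6565 → ⌈·⌉ = 705
j=13: r + 12k = 767.719 → ⌈·⌉ = 768
j=14: r + 13k = 830.7815 → ⌈·⌉ = 831
j=15: r + 14k = 893.844 → ⌈·⌉ = 894
j=16: r + 15k = 956.9065 → ⌈·⌉ = 957

11, 75, 138, 201, 264, 327, 390, 453, 516, 579, 642, 705, 768, 831, 894, 957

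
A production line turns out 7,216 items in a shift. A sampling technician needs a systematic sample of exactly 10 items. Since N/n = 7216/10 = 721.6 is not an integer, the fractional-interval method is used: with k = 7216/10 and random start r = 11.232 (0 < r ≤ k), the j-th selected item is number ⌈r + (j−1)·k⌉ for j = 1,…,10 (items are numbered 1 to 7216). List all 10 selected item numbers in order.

j=1: r + 0k = 11.232 → ⌈·⌉ = 12
j=2: r + 1k = 732.832 → ⌈·⌉ = 733
j=3: r + 2k = 1454.432 → ⌈·⌉ = 1455
j=4: r + 3k = 2176.032 → ⌈·⌉ = 2177
j=5: r + 4k = 2897.632 → ⌈·⌉ = 2898
j=6: r + 5k = 3619.232 → ⌈·⌉ = 3620
j=7: r + 6k = 4340.832 → ⌈·⌉ = 4341
j=8: r + 7k = 5062.432 → ⌈·⌉ = 5063
j=9: r + 8k = 5784.032 → ⌈·⌉ = 5785
j=10: r + 9k = 6505.632 → ⌈·⌉ = 6506

12, 733, 1455, 2177, 2898, 3620, 4341, 5063, 5785, 6506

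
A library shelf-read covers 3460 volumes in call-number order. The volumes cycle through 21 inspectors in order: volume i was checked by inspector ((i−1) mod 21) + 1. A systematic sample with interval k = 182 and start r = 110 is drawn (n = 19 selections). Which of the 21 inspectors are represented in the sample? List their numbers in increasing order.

Consecutive selections differ by k = 182, so their inspector numbers differ by 182 mod 21 = 14.
gcd(182, 21) = 7, so the sample visits 21/7 = 3 distinct residues mod 21.
Start 110 is inspector 5; the inspectors hit are 5, 12, 19.

5, 12, 19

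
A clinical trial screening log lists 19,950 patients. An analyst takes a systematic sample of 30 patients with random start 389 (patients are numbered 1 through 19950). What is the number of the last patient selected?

19674

k = 19950/30 = 665
30th selection = r + (30−1)·k = 389 + 29×665 = 389 + 19285 = 19674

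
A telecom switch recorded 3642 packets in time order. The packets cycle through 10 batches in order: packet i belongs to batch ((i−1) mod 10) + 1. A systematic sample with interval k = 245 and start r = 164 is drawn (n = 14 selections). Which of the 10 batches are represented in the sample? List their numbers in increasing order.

Consecutive selections differ by k = 245, so their batch numbers differ by 245 mod 10 = 5.
gcd(245, 10) = 5, so the sample visits 10/5 = 2 distinct residues mod 10.
Start 164 is batch 4; the batches hit are 4, 9.

4, 9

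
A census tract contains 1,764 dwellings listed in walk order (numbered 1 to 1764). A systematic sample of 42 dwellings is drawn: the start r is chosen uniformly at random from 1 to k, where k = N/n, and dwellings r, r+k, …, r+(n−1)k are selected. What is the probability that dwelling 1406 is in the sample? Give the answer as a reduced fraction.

1/42

k = 1764/42 = 42.
Dwelling 1406 is selected iff r ≡ 1406 (mod 42); exactly one such r in {1,…,42}.
Inclusion probability = 1/42.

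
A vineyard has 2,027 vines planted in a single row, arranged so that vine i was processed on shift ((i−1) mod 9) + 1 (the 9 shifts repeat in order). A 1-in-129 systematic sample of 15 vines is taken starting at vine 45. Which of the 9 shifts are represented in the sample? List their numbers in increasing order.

3, 6, 9

Consecutive selections differ by k = 129, so their shift numbers differ by 129 mod 9 = 3.
gcd(129, 9) = 3, so the sample visits 9/3 = 3 distinct residues mod 9.
Start 45 is shift 9; the shifts hit are 3, 6, 9.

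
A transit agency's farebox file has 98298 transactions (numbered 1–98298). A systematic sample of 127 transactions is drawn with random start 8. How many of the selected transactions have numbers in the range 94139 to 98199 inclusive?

k = 98298/127 = 774
First selection ≥ 94139: 8 + ⌈(94139−8)/774⌉·774 = 8 + 122×774 = 94436
Last selection ≤ 98199: 8 + ⌊(98199−8)/774⌋·774 = 8 + 126×774 = 97532
Count = 126 − 122 + 1 = 5

5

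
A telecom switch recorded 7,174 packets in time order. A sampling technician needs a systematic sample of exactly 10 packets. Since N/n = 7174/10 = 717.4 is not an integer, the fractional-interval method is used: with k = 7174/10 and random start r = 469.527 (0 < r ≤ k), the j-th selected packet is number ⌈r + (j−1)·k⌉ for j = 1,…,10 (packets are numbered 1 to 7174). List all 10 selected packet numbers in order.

j=1: r + 0k = 469.527 → ⌈·⌉ = 470
j=2: r + 1k = 1186.927 → ⌈·⌉ = 1187
j=3: r + 2k = 1904.327 → ⌈·⌉ = 1905
j=4: r + 3k = 2621.727 → ⌈·⌉ = 2622
j=5: r + 4k = 3339.127 → ⌈·⌉ = 3340
j=6: r + 5k = 4056.527 → ⌈·⌉ = 4057
j=7: r + 6k = 4773.927 → ⌈·⌉ = 4774
j=8: r + 7k = 5491.327 → ⌈·⌉ = 5492
j=9: r + 8k = 6208.727 → ⌈·⌉ = 6209
j=10: r + 9k = 6926.127 → ⌈·⌉ = 6927

470, 1187, 1905, 2622, 3340, 4057, 4774, 5492, 6209, 6927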